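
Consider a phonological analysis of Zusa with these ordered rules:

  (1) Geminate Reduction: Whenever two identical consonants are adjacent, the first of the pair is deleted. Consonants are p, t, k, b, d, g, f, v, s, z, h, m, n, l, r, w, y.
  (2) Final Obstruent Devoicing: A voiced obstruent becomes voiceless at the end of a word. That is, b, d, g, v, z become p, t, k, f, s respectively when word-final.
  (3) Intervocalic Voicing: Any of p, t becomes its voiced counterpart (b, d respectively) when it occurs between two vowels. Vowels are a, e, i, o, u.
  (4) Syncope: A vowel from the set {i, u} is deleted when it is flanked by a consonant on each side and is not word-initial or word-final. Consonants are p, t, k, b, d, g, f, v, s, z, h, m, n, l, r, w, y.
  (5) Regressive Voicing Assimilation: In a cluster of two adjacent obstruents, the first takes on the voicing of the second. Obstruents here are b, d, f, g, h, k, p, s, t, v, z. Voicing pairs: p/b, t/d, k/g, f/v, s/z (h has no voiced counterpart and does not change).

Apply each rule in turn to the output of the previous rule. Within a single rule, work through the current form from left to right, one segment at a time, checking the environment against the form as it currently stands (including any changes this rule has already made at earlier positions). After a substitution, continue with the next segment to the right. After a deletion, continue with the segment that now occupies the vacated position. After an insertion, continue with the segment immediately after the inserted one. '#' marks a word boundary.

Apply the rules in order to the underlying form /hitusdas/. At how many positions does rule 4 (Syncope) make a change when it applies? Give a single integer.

(1) Geminate Reduction: no change — [hitusdas]
(2) Final Obstruent Devoicing: no change — [hitusdas]
(3) Intervocalic Voicing: [hitusdas] → [hidusdas]
(4) Syncope: [hidusdas] → [hdsdas]
(5) Regressive Voicing Assimilation: [hdsdas] → [htzdas]
Rule 4 changed 2 position(s).

2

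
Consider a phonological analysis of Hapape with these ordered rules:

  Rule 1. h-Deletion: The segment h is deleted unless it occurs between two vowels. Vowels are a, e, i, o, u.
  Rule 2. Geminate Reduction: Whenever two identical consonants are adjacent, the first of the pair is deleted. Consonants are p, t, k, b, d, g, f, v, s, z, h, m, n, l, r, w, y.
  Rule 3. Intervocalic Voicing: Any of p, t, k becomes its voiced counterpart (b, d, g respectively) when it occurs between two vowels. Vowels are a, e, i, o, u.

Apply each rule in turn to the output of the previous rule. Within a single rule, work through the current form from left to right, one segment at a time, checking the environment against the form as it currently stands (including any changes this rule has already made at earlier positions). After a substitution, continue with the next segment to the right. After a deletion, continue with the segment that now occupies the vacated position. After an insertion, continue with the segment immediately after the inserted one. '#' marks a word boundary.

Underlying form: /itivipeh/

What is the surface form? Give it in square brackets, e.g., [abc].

Rule 1 h-Deletion: [itivipeh] → [itivipe]
Rule 2 Geminate Reduction: no change — [itivipe]
Rule 3 Intervocalic Voicing: [itivipe] → [idivibe]

[idivibe]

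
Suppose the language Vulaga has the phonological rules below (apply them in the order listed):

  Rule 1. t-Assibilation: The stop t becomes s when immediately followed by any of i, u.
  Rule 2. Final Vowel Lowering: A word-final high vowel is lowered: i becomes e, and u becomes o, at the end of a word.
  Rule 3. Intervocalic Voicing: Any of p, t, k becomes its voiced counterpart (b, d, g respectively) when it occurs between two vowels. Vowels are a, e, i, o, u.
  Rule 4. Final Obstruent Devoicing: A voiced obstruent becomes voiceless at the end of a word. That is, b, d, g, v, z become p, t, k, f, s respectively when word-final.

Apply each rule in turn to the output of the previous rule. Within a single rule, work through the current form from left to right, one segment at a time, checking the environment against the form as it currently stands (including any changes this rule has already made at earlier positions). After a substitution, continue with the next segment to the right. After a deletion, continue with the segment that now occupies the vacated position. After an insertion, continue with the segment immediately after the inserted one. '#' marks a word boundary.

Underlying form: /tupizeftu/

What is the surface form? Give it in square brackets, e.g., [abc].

[subizefso]

Rule 1 t-Assibilation: [tupizeftu] → [supizefsu]
Rule 2 Final Vowel Lowering: [supizefsu] → [supizefso]
Rule 3 Intervocalic Voicing: [supizefso] → [subizefso]
Rule 4 Final Obstruent Devoicing: no change — [subizefso]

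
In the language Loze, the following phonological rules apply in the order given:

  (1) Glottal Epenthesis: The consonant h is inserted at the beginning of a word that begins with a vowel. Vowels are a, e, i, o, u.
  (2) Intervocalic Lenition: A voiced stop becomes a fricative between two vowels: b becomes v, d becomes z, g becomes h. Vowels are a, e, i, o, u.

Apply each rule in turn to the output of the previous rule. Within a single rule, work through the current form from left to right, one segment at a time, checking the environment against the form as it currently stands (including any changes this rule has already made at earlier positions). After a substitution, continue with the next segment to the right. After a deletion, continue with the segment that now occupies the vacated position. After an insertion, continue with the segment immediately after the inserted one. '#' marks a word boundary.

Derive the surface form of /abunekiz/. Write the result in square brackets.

(1) Glottal Epenthesis: [abunekiz] → [habunekiz]
(2) Intervocalic Lenition: [habunekiz] → [havunekiz]

[havunekiz]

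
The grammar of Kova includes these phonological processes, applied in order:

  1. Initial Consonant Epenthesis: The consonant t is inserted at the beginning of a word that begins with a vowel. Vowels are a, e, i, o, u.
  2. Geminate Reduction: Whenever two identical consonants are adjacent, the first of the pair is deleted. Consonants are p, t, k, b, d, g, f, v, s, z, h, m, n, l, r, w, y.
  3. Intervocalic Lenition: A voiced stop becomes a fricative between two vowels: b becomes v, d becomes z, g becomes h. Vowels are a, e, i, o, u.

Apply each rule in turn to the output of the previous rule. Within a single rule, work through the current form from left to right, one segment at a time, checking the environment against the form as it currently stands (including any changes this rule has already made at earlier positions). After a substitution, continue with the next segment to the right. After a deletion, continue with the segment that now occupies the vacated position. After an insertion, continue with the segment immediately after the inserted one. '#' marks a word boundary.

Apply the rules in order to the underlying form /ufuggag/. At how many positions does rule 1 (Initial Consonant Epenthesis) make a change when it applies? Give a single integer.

1 Initial Consonant Epenthesis: [ufuggag] → [tufuggag]
2 Geminate Reduction: [tufuggag] → [tufugag]
3 Intervocalic Lenition: [tufugag] → [tufuhag]
Rule 1 changed 1 position(s).

1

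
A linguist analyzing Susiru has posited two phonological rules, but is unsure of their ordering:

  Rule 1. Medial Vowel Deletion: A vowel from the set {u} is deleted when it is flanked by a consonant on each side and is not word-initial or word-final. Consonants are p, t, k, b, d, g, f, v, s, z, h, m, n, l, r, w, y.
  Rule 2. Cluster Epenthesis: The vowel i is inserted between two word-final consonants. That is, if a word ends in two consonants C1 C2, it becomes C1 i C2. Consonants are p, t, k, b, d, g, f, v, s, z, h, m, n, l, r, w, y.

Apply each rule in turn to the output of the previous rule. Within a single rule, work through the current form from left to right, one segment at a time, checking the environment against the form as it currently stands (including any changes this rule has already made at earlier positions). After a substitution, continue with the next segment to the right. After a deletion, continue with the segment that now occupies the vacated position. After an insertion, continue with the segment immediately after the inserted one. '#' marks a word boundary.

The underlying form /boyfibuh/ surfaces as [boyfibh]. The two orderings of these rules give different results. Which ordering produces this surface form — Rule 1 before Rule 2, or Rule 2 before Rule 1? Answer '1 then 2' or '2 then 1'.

Order 1 then 2:
  1 Medial Vowel Deletion: [boyfibuh] → [boyfibh]
  2 Cluster Epenthesis: [boyfibh] → [boyfibih]
  result: [boyfibih]
Order 2 then 1:
  2 Cluster Epenthesis: no change — [boyfibuh]
  1 Medial Vowel Deletion: [boyfibuh] → [boyfibh]
  result: [boyfibh]

2 then 1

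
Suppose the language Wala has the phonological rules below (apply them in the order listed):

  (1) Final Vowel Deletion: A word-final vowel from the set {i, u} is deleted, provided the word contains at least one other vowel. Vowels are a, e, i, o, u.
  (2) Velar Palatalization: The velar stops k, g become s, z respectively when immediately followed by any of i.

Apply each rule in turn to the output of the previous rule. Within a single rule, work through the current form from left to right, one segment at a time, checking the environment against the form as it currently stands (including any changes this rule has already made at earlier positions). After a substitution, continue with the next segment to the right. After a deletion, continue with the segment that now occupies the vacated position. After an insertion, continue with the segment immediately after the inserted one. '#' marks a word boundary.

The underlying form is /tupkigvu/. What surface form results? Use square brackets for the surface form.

[tupsigv]

(1) Final Vowel Deletion: [tupkigvu] → [tupkigv]
(2) Velar Palatalization: [tupkigv] → [tupsigv]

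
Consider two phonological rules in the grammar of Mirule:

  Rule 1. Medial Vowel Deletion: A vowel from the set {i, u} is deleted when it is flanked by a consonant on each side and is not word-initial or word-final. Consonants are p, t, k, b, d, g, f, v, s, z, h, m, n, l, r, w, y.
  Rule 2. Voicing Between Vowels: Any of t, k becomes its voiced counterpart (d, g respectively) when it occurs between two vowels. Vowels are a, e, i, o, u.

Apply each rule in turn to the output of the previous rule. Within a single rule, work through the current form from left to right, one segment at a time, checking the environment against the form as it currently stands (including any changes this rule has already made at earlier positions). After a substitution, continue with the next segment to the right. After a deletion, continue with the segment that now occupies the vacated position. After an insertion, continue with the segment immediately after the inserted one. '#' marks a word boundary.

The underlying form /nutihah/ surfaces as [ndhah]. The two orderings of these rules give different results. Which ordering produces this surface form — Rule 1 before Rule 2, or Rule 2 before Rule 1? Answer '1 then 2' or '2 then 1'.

Order 1 then 2:
  1 Medial Vowel Deletion: [nutihah] → [nthah]
  2 Voicing Between Vowels: no change — [nthah]
  result: [nthah]
Order 2 then 1:
  2 Voicing Between Vowels: [nutihah] → [nudihah]
  1 Medial Vowel Deletion: [nudihah] → [ndhah]
  result: [ndhah]

2 then 1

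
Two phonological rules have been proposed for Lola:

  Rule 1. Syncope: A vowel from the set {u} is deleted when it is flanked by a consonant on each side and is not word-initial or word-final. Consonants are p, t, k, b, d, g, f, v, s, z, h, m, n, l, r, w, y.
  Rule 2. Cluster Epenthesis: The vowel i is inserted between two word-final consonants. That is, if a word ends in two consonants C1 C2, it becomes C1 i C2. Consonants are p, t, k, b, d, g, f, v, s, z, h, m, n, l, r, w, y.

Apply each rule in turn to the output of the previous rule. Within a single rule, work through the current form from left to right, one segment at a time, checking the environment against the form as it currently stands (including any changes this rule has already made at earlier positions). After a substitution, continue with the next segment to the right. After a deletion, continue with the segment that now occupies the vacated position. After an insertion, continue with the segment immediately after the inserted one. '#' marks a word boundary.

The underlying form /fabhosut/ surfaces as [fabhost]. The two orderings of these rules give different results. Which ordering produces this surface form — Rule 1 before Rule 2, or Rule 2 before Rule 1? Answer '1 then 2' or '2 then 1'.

Order 1 then 2:
  1 Syncope: [fabhosut] → [fabhost]
  2 Cluster Epenthesis: [fabhost] → [fabhosit]
  result: [fabhosit]
Order 2 then 1:
  2 Cluster Epenthesis: no change — [fabhosut]
  1 Syncope: [fabhosut] → [fabhost]
  result: [fabhost]

2 then 1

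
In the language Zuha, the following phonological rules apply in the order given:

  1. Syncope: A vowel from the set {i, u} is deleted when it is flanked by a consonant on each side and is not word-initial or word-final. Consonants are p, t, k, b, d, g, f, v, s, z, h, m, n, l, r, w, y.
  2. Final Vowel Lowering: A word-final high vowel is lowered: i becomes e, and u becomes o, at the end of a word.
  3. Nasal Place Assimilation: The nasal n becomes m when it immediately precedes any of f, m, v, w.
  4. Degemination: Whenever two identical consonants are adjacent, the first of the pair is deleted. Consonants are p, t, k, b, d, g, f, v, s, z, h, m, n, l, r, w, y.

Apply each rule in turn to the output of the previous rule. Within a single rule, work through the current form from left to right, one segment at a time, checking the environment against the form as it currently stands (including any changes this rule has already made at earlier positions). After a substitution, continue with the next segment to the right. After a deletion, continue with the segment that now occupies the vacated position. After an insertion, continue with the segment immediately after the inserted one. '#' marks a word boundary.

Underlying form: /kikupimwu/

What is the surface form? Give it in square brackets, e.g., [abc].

[kpmwo]

1 Syncope: [kikupimwu] → [kkpmwu]
2 Final Vowel Lowering: [kkpmwu] → [kkpmwo]
3 Nasal Place Assimilation: no change — [kkpmwo]
4 Degemination: [kkpmwo] → [kpmwo]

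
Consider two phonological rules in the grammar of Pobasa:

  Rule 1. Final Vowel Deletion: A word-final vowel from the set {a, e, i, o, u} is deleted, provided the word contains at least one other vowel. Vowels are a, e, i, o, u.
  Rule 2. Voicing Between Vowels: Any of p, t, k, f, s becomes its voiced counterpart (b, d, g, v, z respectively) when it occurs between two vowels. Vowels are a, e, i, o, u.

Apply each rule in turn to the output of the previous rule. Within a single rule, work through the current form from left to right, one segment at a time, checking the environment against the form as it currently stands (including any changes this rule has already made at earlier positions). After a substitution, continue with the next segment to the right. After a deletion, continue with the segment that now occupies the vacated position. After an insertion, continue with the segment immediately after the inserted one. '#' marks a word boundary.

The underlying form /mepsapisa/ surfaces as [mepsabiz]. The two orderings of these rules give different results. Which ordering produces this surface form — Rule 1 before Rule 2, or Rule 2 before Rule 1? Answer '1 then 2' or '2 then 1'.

Order 1 then 2:
  1 Final Vowel Deletion: [mepsapisa] → [mepsapis]
  2 Voicing Between Vowels: [mepsapis] → [mepsabis]
  result: [mepsabis]
Order 2 then 1:
  2 Voicing Between Vowels: [mepsapisa] → [mepsabiza]
  1 Final Vowel Deletion: [mepsabiza] → [mepsabiz]
  result: [mepsabiz]

2 then 1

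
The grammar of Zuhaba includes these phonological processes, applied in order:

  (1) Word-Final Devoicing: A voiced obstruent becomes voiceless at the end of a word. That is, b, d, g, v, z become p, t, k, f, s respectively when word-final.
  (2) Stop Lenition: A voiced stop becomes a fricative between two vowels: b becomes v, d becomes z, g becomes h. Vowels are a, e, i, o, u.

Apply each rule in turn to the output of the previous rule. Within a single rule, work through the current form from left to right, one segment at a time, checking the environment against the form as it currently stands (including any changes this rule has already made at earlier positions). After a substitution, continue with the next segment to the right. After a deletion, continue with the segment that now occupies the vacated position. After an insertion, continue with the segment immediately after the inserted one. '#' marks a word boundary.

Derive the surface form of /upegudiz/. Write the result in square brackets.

[upehuzis]

(1) Word-Final Devoicing: [upegudiz] → [upegudis]
(2) Stop Lenition: [upegudis] → [upehuzis]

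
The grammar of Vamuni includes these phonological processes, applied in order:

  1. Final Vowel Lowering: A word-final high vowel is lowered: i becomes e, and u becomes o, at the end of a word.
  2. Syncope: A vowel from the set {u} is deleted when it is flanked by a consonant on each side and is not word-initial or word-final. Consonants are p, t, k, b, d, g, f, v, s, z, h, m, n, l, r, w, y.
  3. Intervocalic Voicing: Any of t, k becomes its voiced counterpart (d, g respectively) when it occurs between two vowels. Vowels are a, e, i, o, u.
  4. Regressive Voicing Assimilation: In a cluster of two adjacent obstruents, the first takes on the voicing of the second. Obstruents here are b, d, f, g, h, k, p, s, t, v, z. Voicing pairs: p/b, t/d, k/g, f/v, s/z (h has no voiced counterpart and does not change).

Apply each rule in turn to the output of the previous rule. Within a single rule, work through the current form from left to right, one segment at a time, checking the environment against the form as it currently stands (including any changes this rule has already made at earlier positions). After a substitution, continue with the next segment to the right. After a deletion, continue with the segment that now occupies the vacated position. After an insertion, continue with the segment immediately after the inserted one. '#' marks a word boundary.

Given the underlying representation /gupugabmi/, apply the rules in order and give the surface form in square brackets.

[kbgabme]

1 Final Vowel Lowering: [gupugabmi] → [gupugabme]
2 Syncope: [gupugabme] → [gpgabme]
3 Intervocalic Voicing: no change — [gpgabme]
4 Regressive Voicing Assimilation: [gpgabme] → [kbgabme]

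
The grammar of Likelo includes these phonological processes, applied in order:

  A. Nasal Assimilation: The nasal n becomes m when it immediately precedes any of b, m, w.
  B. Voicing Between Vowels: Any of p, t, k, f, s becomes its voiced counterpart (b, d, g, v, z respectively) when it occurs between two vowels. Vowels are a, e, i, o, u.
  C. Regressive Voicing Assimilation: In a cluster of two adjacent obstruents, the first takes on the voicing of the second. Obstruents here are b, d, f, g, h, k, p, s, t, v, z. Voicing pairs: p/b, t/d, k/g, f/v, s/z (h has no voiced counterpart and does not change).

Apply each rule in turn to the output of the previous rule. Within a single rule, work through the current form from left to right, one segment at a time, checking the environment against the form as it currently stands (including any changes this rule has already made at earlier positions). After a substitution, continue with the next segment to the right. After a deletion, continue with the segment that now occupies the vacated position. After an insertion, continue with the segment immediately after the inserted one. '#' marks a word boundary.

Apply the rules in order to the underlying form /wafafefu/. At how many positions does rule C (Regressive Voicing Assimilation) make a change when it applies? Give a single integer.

0

A Nasal Assimilation: no change — [wafafefu]
B Voicing Between Vowels: [wafafefu] → [wavavevu]
C Regressive Voicing Assimilation: no change — [wavavevu]
Rule C changed 0 position(s).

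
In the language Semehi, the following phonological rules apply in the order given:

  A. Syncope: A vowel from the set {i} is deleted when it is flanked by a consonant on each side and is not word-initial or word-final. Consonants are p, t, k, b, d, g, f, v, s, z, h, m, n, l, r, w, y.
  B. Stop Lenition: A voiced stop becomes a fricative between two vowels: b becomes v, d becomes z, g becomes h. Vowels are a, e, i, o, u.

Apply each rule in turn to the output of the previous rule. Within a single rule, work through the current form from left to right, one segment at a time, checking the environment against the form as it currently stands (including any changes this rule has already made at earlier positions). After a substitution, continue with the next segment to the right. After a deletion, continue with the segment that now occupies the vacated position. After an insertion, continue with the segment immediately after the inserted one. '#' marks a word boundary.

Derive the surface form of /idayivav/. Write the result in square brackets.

A Syncope: [idayivav] → [idayvav]
B Stop Lenition: [idayvav] → [izayvav]

[izayvav]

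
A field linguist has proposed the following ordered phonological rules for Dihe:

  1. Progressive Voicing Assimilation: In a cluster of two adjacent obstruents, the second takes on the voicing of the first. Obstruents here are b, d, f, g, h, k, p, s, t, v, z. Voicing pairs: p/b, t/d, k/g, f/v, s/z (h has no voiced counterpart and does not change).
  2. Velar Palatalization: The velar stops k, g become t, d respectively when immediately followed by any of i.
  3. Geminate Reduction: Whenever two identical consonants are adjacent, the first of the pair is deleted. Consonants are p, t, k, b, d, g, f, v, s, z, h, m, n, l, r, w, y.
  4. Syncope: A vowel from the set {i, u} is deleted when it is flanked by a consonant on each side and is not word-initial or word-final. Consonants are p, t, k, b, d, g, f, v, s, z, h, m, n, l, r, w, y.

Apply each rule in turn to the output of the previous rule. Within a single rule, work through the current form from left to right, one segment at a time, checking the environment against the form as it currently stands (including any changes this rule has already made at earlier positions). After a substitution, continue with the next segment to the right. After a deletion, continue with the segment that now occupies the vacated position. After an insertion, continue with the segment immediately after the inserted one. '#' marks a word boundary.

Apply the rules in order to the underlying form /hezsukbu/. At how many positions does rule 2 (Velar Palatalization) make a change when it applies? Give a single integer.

0

1 Progressive Voicing Assimilation: [hezsukbu] → [hezzukpu]
2 Velar Palatalization: no change — [hezzukpu]
3 Geminate Reduction: [hezzukpu] → [hezukpu]
4 Syncope: [hezukpu] → [hezkpu]
Rule 2 changed 0 position(s).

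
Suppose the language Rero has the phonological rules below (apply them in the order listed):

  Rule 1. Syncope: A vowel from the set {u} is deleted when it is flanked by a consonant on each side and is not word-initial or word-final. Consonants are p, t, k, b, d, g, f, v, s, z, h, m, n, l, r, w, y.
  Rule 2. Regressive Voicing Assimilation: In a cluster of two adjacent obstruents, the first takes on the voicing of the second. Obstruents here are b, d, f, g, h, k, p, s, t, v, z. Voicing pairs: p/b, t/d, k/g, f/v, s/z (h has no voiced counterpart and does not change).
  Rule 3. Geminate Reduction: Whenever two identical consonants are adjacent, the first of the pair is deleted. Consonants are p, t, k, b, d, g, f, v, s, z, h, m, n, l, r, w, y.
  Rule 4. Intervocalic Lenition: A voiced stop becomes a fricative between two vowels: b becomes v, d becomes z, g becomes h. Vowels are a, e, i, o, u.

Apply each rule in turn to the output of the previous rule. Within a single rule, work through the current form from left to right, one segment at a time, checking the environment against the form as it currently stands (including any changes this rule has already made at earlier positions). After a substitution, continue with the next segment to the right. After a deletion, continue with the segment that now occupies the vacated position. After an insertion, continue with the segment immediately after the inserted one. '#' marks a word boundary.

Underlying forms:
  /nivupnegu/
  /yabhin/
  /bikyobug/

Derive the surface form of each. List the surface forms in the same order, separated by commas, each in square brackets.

[nifpnehu], [yaphin], [bikyobg]

/nivupnegu/:
  Rule 1 Syncope: [nivupnegu] → [nivpnegu]
  Rule 2 Regressive Voicing Assimilation: [nivpnegu] → [nifpnegu]
  Rule 3 Geminate Reduction: no change — [nifpnegu]
  Rule 4 Intervocalic Lenition: [nifpnegu] → [nifpnehu]
/yabhin/:
  Rule 1 Syncope: no change — [yabhin]
  Rule 2 Regressive Voicing Assimilation: [yabhin] → [yaphin]
  Rule 3 Geminate Reduction: no change — [yaphin]
  Rule 4 Intervocalic Lenition: no change — [yaphin]
/bikyobug/:
  Rule 1 Syncope: [bikyobug] → [bikyobg]
  Rule 2 Regressive Voicing Assimilation: no change — [bikyobg]
  Rule 3 Geminate Reduction: no change — [bikyobg]
  Rule 4 Intervocalic Lenition: no change — [bikyobg]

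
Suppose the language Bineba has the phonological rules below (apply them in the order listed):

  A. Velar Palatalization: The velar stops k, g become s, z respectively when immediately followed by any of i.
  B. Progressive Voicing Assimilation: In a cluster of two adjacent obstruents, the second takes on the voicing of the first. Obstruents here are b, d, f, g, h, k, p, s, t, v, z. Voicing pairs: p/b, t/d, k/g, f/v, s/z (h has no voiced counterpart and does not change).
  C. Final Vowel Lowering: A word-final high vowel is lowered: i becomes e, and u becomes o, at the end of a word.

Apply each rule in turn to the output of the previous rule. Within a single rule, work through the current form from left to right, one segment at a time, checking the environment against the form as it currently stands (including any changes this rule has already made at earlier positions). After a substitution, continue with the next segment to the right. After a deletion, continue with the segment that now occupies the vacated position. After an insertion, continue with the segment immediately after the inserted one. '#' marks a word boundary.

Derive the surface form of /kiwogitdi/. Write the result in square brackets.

[siwozitte]

A Velar Palatalization: [kiwogitdi] → [siwozitdi]
B Progressive Voicing Assimilation: [siwozitdi] → [siwozitti]
C Final Vowel Lowering: [siwozitti] → [siwozitte]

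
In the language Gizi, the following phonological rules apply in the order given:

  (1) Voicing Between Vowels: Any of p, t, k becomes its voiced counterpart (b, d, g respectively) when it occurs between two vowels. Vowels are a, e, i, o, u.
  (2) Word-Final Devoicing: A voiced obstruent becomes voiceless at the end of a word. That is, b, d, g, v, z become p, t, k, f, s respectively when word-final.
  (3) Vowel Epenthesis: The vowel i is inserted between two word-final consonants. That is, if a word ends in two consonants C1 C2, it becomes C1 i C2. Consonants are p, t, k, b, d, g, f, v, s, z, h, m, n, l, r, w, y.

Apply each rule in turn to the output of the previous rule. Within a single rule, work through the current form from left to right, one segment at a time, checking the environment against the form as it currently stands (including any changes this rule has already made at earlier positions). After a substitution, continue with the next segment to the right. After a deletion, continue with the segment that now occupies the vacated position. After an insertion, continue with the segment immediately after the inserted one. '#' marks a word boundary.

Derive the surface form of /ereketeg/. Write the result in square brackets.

[eregedek]

(1) Voicing Between Vowels: [ereketeg] → [eregedeg]
(2) Word-Final Devoicing: [eregedeg] → [eregedek]
(3) Vowel Epenthesis: no change — [eregedek]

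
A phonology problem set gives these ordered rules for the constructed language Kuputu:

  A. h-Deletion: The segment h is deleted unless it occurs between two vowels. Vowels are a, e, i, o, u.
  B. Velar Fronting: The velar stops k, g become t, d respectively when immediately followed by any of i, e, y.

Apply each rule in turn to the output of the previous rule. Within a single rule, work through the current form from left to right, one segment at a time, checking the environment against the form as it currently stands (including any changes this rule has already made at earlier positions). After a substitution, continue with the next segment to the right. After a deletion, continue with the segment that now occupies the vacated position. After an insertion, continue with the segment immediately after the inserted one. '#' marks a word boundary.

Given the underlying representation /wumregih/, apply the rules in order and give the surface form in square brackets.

[wumredi]

A h-Deletion: [wumregih] → [wumregi]
B Velar Fronting: [wumregi] → [wumredi]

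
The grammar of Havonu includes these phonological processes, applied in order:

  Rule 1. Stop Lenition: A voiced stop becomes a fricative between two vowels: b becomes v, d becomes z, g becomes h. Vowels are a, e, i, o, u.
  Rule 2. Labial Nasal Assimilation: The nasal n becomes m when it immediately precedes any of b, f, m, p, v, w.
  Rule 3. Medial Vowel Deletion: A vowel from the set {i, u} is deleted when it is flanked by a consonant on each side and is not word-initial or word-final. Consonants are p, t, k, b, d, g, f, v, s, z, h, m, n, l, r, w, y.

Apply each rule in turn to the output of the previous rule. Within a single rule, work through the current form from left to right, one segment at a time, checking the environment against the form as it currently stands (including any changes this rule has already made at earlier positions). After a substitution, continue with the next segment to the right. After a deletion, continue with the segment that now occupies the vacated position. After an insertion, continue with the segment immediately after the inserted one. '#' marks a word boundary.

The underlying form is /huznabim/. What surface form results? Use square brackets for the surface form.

Rule 1 Stop Lenition: [huznabim] → [huznavim]
Rule 2 Labial Nasal Assimilation: no change — [huznavim]
Rule 3 Medial Vowel Deletion: [huznavim] → [hznavm]

[hznavm]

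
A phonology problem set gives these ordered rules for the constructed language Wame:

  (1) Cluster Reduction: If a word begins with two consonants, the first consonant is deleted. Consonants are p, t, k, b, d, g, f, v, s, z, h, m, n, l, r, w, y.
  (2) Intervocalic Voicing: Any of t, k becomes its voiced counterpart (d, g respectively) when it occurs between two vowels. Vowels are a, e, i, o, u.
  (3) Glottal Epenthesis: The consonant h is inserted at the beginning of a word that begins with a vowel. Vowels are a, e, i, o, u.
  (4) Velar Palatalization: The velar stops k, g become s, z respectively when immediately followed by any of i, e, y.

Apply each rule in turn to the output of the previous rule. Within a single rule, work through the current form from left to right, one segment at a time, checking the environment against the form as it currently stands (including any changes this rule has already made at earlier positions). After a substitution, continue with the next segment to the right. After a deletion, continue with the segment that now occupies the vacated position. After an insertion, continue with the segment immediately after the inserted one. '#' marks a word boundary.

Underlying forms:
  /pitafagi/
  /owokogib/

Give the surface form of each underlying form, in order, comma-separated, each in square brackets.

/pitafagi/:
  (1) Cluster Reduction: no change — [pitafagi]
  (2) Intervocalic Voicing: [pitafagi] → [pidafagi]
  (3) Glottal Epenthesis: no change — [pidafagi]
  (4) Velar Palatalization: [pidafagi] → [pidafazi]
/owokogib/:
  (1) Cluster Reduction: no change — [owokogib]
  (2) Intervocalic Voicing: [owokogib] → [owogogib]
  (3) Glottal Epenthesis: [owogogib] → [howogogib]
  (4) Velar Palatalization: [howogogib] → [howogozib]

[pidafazi], [howogozib]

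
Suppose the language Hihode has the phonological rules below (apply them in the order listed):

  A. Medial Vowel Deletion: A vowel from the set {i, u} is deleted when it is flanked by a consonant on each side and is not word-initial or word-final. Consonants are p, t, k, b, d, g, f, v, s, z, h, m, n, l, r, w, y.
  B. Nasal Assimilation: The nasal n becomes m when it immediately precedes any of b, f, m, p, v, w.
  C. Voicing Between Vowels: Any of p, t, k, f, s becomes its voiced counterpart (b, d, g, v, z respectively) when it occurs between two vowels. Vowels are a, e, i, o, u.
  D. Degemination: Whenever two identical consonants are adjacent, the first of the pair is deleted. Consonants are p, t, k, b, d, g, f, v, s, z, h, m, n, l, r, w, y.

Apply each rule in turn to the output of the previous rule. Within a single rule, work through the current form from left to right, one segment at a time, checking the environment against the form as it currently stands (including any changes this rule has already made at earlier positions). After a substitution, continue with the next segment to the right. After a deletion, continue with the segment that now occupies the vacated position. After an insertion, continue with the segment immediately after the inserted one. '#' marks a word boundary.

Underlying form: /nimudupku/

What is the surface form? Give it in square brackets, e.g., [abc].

[mdpku]

A Medial Vowel Deletion: [nimudupku] → [nmdpku]
B Nasal Assimilation: [nmdpku] → [mmdpku]
C Voicing Between Vowels: no change — [mmdpku]
D Degemination: [mmdpku] → [mdpku]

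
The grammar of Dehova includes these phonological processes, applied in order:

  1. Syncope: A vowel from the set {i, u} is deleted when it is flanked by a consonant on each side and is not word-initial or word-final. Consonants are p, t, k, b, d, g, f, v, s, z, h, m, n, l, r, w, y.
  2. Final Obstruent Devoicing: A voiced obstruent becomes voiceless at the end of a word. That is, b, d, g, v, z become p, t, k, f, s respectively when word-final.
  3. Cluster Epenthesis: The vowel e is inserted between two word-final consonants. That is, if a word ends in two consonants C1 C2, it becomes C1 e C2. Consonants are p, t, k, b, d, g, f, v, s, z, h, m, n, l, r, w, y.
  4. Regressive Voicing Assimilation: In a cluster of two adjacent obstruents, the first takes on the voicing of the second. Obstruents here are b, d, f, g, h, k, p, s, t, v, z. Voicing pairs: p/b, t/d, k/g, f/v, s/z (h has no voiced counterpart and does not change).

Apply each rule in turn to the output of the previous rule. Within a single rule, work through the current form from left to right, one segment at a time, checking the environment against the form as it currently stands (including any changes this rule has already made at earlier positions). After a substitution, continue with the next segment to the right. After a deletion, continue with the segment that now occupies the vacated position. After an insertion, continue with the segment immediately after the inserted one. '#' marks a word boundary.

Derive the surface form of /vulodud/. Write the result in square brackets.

[vlodet]

1 Syncope: [vulodud] → [vlodd]
2 Final Obstruent Devoicing: [vlodd] → [vlodt]
3 Cluster Epenthesis: [vlodt] → [vlodet]
4 Regressive Voicing Assimilation: no change — [vlodet]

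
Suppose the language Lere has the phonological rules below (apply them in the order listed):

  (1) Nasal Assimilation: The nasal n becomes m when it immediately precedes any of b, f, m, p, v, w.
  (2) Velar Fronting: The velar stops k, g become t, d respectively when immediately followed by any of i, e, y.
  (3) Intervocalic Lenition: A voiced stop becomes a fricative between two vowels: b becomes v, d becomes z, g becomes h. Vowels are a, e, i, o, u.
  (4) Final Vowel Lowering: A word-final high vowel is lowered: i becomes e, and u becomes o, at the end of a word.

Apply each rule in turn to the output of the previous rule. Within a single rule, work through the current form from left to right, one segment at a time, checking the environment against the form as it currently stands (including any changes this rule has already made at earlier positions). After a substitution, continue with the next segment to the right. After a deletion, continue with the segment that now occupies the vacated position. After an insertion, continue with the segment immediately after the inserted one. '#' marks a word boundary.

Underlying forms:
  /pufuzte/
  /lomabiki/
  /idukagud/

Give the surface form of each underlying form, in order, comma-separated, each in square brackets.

/pufuzte/:
  (1) Nasal Assimilation: no change — [pufuzte]
  (2) Velar Fronting: no change — [pufuzte]
  (3) Intervocalic Lenition: no change — [pufuzte]
  (4) Final Vowel Lowering: no change — [pufuzte]
/lomabiki/:
  (1) Nasal Assimilation: no change — [lomabiki]
  (2) Velar Fronting: [lomabiki] → [lomabiti]
  (3) Intervocalic Lenition: [lomabiti] → [lomaviti]
  (4) Final Vowel Lowering: [lomaviti] → [lomavite]
/idukagud/:
  (1) Nasal Assimilation: no change — [idukagud]
  (2) Velar Fronting: no change — [idukagud]
  (3) Intervocalic Lenition: [idukagud] → [izukahud]
  (4) Final Vowel Lowering: no change — [izukahud]

[pufuzte], [lomavite], [izukahud]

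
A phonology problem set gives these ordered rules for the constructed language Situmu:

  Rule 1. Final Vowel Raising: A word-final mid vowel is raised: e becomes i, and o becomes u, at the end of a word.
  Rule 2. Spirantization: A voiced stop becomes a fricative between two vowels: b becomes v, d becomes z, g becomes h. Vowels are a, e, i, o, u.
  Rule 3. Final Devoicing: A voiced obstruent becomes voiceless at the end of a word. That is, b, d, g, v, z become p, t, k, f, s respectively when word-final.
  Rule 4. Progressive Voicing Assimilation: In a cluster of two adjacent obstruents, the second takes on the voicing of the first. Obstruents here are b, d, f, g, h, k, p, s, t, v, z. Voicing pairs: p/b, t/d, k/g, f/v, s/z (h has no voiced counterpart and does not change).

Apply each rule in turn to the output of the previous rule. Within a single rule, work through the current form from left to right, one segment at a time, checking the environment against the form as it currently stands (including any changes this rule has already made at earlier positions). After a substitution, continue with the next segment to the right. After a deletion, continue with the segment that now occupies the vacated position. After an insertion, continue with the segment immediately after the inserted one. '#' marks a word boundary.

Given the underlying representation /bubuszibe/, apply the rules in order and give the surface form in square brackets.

Rule 1 Final Vowel Raising: [bubuszibe] → [bubuszibi]
Rule 2 Spirantization: [bubuszibi] → [buvuszivi]
Rule 3 Final Devoicing: no change — [buvuszivi]
Rule 4 Progressive Voicing Assimilation: [buvuszivi] → [buvussivi]

[buvussivi]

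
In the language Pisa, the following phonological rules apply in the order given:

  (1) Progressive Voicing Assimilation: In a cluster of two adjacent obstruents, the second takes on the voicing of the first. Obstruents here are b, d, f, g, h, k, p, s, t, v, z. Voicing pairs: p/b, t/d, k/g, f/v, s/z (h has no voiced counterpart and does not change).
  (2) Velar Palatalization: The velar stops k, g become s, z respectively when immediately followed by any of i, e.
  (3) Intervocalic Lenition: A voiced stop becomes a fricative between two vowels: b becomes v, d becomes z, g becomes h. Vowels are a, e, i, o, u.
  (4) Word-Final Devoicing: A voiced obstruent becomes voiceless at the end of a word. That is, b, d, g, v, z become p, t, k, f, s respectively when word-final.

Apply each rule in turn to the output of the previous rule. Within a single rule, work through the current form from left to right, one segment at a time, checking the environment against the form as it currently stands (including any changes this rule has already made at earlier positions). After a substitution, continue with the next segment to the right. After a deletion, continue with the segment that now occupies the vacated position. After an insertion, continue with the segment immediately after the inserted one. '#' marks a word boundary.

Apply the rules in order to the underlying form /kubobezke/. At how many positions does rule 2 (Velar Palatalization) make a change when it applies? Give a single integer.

(1) Progressive Voicing Assimilation: [kubobezke] → [kubobezge]
(2) Velar Palatalization: [kubobezge] → [kubobezze]
(3) Intervocalic Lenition: [kubobezze] → [kuvovezze]
(4) Word-Final Devoicing: no change — [kuvovezze]
Rule 2 changed 1 position(s).

1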